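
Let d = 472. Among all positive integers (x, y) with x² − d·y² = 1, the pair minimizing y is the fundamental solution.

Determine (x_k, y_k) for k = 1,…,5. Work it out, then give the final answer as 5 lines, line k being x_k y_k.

306917 14127
188396089777 8671632918
115643925371868101 5322943120573485
70986173286526887819457 3267403467465432958572
43573726693046301732396700037 2005643340042853631571511563

√472 = [21; 1,2,1,1,1,…,2,1,42, …], period ℓ=14 (even) → k=13
k=0  a_k=21  p_k/q_k = 21/1
k=1  a_k=1  p_k/q_k = 22/1
…
k=3  a_k=1  p_k/q_k = 87/4
k=4  a_k=1  p_k/q_k = 152/7
k=5  a_k=1  p_k/q_k = 239/11
k=6  a_k=4  p_k/q_k = 1108/51
…
k=10  a_k=1  p_k/q_k = 54227/2496
k=11  a_k=1  p_k/q_k = 84230/3877
k=12  a_k=2  p_k/q_k = 222687/10250
k=13  a_k=1  p_k/q_k = 306917/14127
→ (306917, 14127).  Check: 306917²=94198044889, 472·14127²=94198044888, difference 1.
n=2: (306917,14127)∘(306917,14127) = (306917·306917+472·14127·14127, 306917·14127+14127·306917) = (188396089777,8671632918)
n=3: (188396089777,8671632918)∘(306917,14127) = (306917·188396089777+472·14127·8671632918, 306917·8671632918+14127·188396089777) = (115643925371868101,5322943120573485)
n=4: (115643925371868101,5322943120573485)∘(306917,14127) = (306917·115643925371868101+472·14127·5322943120573485, 306917·5322943120573485+14127·115643925371868101) = (70986173286526887819457,3267403467465432958572)
n=5: (70986173286526887819457,3267403467465432958572)∘(306917,14127) = (306917·70986173286526887819457+472·14127·3267403467465432958572, 306917·3267403467465432958572+14127·70986173286526887819457) = (43573726693046301732396700037,2005643340042853631571511563)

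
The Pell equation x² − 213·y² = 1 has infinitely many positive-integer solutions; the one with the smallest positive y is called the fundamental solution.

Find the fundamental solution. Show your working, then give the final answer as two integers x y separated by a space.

194399 13320

d=213: √d = [14; 1,1,2,6,1,8,1,6,2,1,1,28] (ℓ=12, even), read p_11/q_11
k=0  a_k=14  p_k/q_k = 14/1
k=1  a_k=1  p_k/q_k = 15/1
k=2  a_k=1  p_k/q_k = 29/2
k=3  a_k=2  p_k/q_k = 73/5
…
k=5  a_k=1  p_k/q_k = 540/37
…
k=10  a_k=1  p_k/q_k = 115574/7919
k=11  a_k=1  p_k/q_k = 194399/13320
fundamental: x₁=194399, y₁=13320  (since 37790971201 − 213·177422400 = 1)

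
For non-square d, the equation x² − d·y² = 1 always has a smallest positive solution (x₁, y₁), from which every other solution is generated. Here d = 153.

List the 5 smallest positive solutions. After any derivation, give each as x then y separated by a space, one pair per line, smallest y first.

2177 176
9478657 766304
41270070401 3336487440
179689877047297 14527065547456
782369683393860737 63250840057135984

√153 = [12; 2,1,2,2,2,1,2,24, …], period ℓ=8 (even) → k=7
i=0: a=12 ⇒ p=12, q=1
…
i=5: a=2 ⇒ p=569, q=46
i=6: a=1 ⇒ p=804, q=65
i=7: a=2 ⇒ p=2177, q=176
→ (2177, 176).  Check: 2177²=4739329, 153·176²=4739328, difference 1.
(x_2, y_2) = (2177·2177 + 153·176·176, 2177·176 + 176·2177) = (9478657, 766304)
(x_3, y_3) = (2177·9478657 + 153·176·766304, 2177·766304 + 176·9478657) = (41270070401, 3336487440)
(x_4, y_4) = (2177·41270070401 + 153·176·3336487440, 2177·3336487440 + 176·41270070401) = (179689877047297, 14527065547456)
(x_5, y_5) = (2177·179689877047297 + 153·176·14527065547456, 2177·14527065547456 + 176·179689877047297) = (782369683393860737, 63250840057135984)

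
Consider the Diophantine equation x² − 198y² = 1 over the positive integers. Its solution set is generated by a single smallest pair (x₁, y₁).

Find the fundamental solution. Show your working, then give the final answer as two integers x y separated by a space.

197 14

√198 = [14; 14,28, …], period ℓ=2 (even) → k=1
a_0=14:  p_0=14·1+0=14,  q_0=14·0+1=1
a_1=14:  p_1=14·14+1=197,  q_1=14·1+0=14
fundamental: x₁=197, y₁=14  (since 38809 − 198·196 = 1)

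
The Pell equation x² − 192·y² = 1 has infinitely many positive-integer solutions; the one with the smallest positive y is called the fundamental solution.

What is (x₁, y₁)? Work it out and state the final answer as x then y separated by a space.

√192 = [13; 1,5,1,26, …], period ℓ=4 (even) → k=3
k=0  a_k=13  p_k/q_k = 13/1
…
k=2  a_k=5  p_k/q_k = 83/6
k=3  a_k=1  p_k/q_k = 97/7
(x₁, y₁) = (97, 7);  97² − 192·7² = 1 ✓

97 7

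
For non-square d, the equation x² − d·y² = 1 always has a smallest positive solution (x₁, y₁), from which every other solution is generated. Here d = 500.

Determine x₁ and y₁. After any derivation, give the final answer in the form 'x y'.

√500 = [22; 2,1,3,2,1,…,1,2,44, …], period ℓ=14 (even) → k=13
i=0: a=22 ⇒ p=22, q=1
i=1: a=2 ⇒ p=45, q=2
…
i=4: a=2 ⇒ p=559, q=25
i=5: a=1 ⇒ p=805, q=36
i=6: a=1 ⇒ p=1364, q=61
i=7: a=10 ⇒ p=14445, q=646
…
i=9: a=1 ⇒ p=30254, q=1353
…
i=12: a=1 ⇒ p=335522, q=15005
i=13: a=2 ⇒ p=930249, q=41602
fundamental: x₁=930249, y₁=41602  (since 865363202001 − 500·1730726404 = 1)

930249 41602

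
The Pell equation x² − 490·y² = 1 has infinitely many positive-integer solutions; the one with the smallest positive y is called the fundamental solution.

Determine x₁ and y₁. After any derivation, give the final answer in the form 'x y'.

√490 → a₀=22, period (7,2,1,4,4,4,1,2,7,44); ℓ=10 even so k=9
i=0: a=22 ⇒ p=22, q=1
i=1: a=7 ⇒ p=155, q=7
i=2: a=2 ⇒ p=332, q=15
i=3: a=1 ⇒ p=487, q=22
i=4: a=4 ⇒ p=2280, q=103
i=5: a=4 ⇒ p=9607, q=434
…
i=7: a=1 ⇒ p=50315, q=2273
i=8: a=2 ⇒ p=141338, q=6385
i=9: a=7 ⇒ p=1039681, q=46968
(x₁, y₁) = (1039681, 46968);  1039681² − 490·46968² = 1 ✓

1039681 46968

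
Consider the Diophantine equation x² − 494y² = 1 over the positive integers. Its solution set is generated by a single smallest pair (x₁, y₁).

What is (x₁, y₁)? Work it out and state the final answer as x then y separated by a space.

73035 3286

√494 = [22; 4,2,2,1,2,1,2,2,4,44, …], period ℓ=10 (even) → k=9
k=0  a_k=22  p_k/q_k = 22/1
k=1  a_k=4  p_k/q_k = 89/4
…
k=4  a_k=1  p_k/q_k = 689/31
k=5  a_k=2  p_k/q_k = 1867/84
…
k=7  a_k=2  p_k/q_k = 6979/314
k=8  a_k=2  p_k/q_k = 16514/743
k=9  a_k=4  p_k/q_k = 73035/3286
(x₁, y₁) = (73035, 3286);  73035² − 494·3286² = 1 ✓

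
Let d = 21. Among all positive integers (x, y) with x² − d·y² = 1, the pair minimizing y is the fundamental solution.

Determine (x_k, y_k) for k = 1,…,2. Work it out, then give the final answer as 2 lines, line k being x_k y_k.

d=21: √d = [4; 1,1,2,1,1,8] (ℓ=6, even), read p_5/q_5
a_0=4:  p_0=4·1+0=4,  q_0=4·0+1=1
…
a_2=1:  p_2=1·5+4=9,  q_2=1·1+1=2
a_3=2:  p_3=2·9+5=23,  q_3=2·2+1=5
a_4=1:  p_4=1·23+9=32,  q_4=1·5+2=7
a_5=1:  p_5=1·32+23=55,  q_5=1·7+5=12
fundamental: x₁=55, y₁=12  (since 3025 − 21·144 = 1)
(x_2, y_2) = (55·55 + 21·12·12, 55·12 + 12·55) = (6049, 1320)

55 12
6049 1320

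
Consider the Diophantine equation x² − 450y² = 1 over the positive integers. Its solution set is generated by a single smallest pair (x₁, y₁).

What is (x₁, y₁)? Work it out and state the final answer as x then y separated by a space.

19601 924

[21; 4,1,2,4,2,1,4,42] for √450; ℓ=8 ⇒ convergent index 7
k=0  a_k=21  p_k/q_k = 21/1
k=1  a_k=4  p_k/q_k = 85/4
k=2  a_k=1  p_k/q_k = 106/5
…
k=4  a_k=4  p_k/q_k = 1294/61
…
k=6  a_k=1  p_k/q_k = 4179/197
k=7  a_k=4  p_k/q_k = 19601/924
(x₁, y₁) = (19601, 924);  19601² − 450·924² = 1 ✓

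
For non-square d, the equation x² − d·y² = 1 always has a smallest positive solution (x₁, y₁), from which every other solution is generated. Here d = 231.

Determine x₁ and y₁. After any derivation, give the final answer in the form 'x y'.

d=231: √d = [15; 5,30] (ℓ=2, even), read p_1/q_1
step 0: (15, 1)  from 15·(1,0) + (0,1)
step 1: (76, 5)  from 5·(15,1) + (1,0)
(x₁, y₁) = (76, 5);  76² − 231·5² = 1 ✓

76 5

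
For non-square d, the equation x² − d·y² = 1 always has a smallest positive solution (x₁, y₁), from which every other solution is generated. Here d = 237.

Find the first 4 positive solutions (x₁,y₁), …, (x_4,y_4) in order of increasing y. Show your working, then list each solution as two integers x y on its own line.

d=237: √d = [15; 2,1,1,7,10,7,1,1,2,30] (ℓ=10, even), read p_9/q_9
a_0=15:  p_0=15·1+0=15,  q_0=15·0+1=1
a_1=2:  p_1=2·15+1=31,  q_1=2·1+0=2
a_2=1:  p_2=1·31+15=46,  q_2=1·2+1=3
…
a_6=7:  p_6=7·5927+585=42074,  q_6=7·385+38=2733
…
a_8=1:  p_8=1·48001+42074=90075,  q_8=1·3118+2733=5851
a_9=2:  p_9=2·90075+48001=228151,  q_9=2·5851+3118=14820
(x₁, y₁) = (228151, 14820);  228151² − 237·14820² = 1 ✓
(228151+14820√237)^2 = 104105757601 + 6762395640√237
(228151+14820√237)^3 = 47503665404623351 + 3085694655308460√237
(228151+14820√237)^4 = 21676017531356338550401 + 1408008642599798519280√237

228151 14820
104105757601 6762395640
47503665404623351 3085694655308460
21676017531356338550401 1408008642599798519280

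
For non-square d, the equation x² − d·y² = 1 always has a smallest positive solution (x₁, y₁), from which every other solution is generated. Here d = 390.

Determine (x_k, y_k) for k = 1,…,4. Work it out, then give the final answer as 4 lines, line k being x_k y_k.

79 4
12481 632
1971919 99852
311550721 15775984

[19; 1,2,1,38] for √390; ℓ=4 ⇒ convergent index 3
step 0: (19, 1)  from 19·(1,0) + (0,1)
step 1: (20, 1)  from 1·(19,1) + (1,0)
step 2: (59, 3)  from 2·(20,1) + (19,1)
step 3: (79, 4)  from 1·(59,3) + (20,1)
(x₁, y₁) = (79, 4);  79² − 390·4² = 1 ✓
(x_2, y_2) = (79·79 + 390·4·4, 79·4 + 4·79) = (12481, 632)
(x_3, y_3) = (79·12481 + 390·4·632, 79·632 + 4·12481) = (1971919, 99852)
(x_4, y_4) = (79·1971919 + 390·4·99852, 79·99852 + 4·1971919) = (311550721, 15775984)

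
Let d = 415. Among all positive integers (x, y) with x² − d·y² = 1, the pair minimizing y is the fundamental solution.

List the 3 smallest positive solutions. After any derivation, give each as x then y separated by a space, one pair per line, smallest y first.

√415 → a₀=20, period (2,1,2,4,6,…,1,2,40); ℓ=16 even so k=15
step 0: (20, 1)  from 20·(1,0) + (0,1)
…
step 11: (508372, 24955)  from 6·(77473,3803) + (43534,2137)
…
step 14: (6841255, 335824)  from 1·(4730294,232201) + (2110961,103623)
step 15: (18412804, 903849)  from 2·(6841255,335824) + (4730294,232201)
→ (18412804, 903849).  Check: 18412804²=339031351142416, 415·903849²=339031351142415, difference 1.
(x_2, y_2) = (18412804·18412804 + 415·903849·903849, 18412804·903849 + 903849·18412804) = (678062702284831, 33284788965192)
(x_3, y_3) = (18412804·678062702284831 + 415·903849·33284788965192, 18412804·33284788965192 + 903849·678062702284831) = (24970071273761872339444, 1225732590794885332887)

18412804 903849
678062702284831 33284788965192
24970071273761872339444 1225732590794885332887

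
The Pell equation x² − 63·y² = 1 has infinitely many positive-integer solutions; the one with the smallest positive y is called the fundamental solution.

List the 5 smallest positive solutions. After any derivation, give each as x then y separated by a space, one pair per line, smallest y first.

√63 = [7; 1,14, …], period ℓ=2 (even) → k=1
step 0: (7, 1)  from 7·(1,0) + (0,1)
step 1: (8, 1)  from 1·(7,1) + (1,0)
fundamental: x₁=8, y₁=1  (since 64 − 63·1 = 1)
(x_2, y_2) = (8·8 + 63·1·1, 8·1 + 1·8) = (127, 16)
(x_3, y_3) = (8·127 + 63·1·16, 8·16 + 1·127) = (2024, 255)
(x_4, y_4) = (8·2024 + 63·1·255, 8·255 + 1·2024) = (32257, 4064)
(x_5, y_5) = (8·32257 + 63·1·4064, 8·4064 + 1·32257) = (514088, 64769)

8 1
127 16
2024 255
32257 4064
514088 64769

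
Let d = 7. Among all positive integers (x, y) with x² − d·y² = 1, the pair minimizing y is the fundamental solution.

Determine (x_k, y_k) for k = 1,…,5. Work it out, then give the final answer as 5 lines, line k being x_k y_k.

8 3
127 48
2024 765
32257 12192
514088 194307

√7 = [2; 1,1,1,4, …], period ℓ=4 (even) → k=3
k=0  a_k=2  p_k/q_k = 2/1
…
k=2  a_k=1  p_k/q_k = 5/2
k=3  a_k=1  p_k/q_k = 8/3
(x₁, y₁) = (8, 3);  8² − 7·3² = 1 ✓
k=2:  x_2 = 8·8+7·3·3 = 127,  y_2 = 8·3+3·8 = 48
k=3:  x_3 = 8·127+7·3·48 = 2024,  y_3 = 8·48+3·127 = 765
k=4:  x_4 = 8·2024+7·3·765 = 32257,  y_4 = 8·765+3·2024 = 12192
k=5:  x_5 = 8·32257+7·3·12192 = 514088,  y_5 = 8·12192+3·32257 = 194307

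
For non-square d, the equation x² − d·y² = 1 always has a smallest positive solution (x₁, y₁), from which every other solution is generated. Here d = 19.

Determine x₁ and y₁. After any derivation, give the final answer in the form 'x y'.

d=19: √d = [4; 2,1,3,1,2,8] (ℓ=6, even), read p_5/q_5
i=0: a=4 ⇒ p=4, q=1
…
i=2: a=1 ⇒ p=13, q=3
i=3: a=3 ⇒ p=48, q=11
i=4: a=1 ⇒ p=61, q=14
i=5: a=2 ⇒ p=170, q=39
(x₁, y₁) = (170, 39);  170² − 19·39² = 1 ✓

170 39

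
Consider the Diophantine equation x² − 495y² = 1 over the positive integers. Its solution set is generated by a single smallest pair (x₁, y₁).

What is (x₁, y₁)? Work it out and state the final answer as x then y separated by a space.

√495 → a₀=22, period (4,44); ℓ=2 even so k=1
k=0  a_k=22  p_k/q_k = 22/1
k=1  a_k=4  p_k/q_k = 89/4
fundamental: x₁=89, y₁=4  (since 7921 − 495·16 = 1)

89 4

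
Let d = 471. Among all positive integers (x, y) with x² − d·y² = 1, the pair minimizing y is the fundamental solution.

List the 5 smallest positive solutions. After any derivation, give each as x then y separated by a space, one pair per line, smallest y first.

d=471: √d = [21; 1,2,2,1,3,…,2,1,42] (ℓ=14, even), read p_13/q_13
a_0=21:  p_0=21·1+0=21,  q_0=21·0+1=1
a_1=1:  p_1=1·21+1=22,  q_1=1·1+0=1
a_2=2:  p_2=2·22+21=65,  q_2=2·1+1=3
a_3=2:  p_3=2·65+22=152,  q_3=2·3+1=7
a_4=1:  p_4=1·152+65=217,  q_4=1·7+3=10
a_5=3:  p_5=3·217+152=803,  q_5=3·10+7=37
a_6=4:  p_6=4·803+217=3429,  q_6=4·37+10=158
…
a_8=4:  p_8=4·48809+3429=198665,  q_8=4·2249+158=9154
a_9=3:  p_9=3·198665+48809=644804,  q_9=3·9154+2249=29711
a_10=1:  p_10=1·644804+198665=843469,  q_10=1·29711+9154=38865
a_11=2:  p_11=2·843469+644804=2331742,  q_11=2·38865+29711=107441
a_12=2:  p_12=2·2331742+843469=5506953,  q_12=2·107441+38865=253747
a_13=1:  p_13=1·5506953+2331742=7838695,  q_13=1·253747+107441=361188
fundamental: x₁=7838695, y₁=361188  (since 61445139303025 − 471·130456771344 = 1)
n=2: (7838695,361188)∘(7838695,361188) = (7838695·7838695+471·361188·361188, 7838695·361188+361188·7838695) = (122890278606049,5662485139320)
n=3: (122890278606049,5662485139320)∘(7838695,361188) = (7838695·122890278606049+471·361188·5662485139320, 7838695·5662485139320+361188·122890278606049) = (1926598824915678693415,88772987898323613612)
n=4: (1926598824915678693415,88772987898323613612)∘(7838695,361188) = (7838695·1926598824915678693415+471·361188·88772987898323613612, 7838695·88772987898323613612+361188·1926598824915678693415) = (30204041151744689101078780801,1391728752747293974319493360)
n=5: (30204041151744689101078780801,1391728752747293974319493360)∘(7838695,361188) = (7838695·30204041151744689101078780801+471·361188·1391728752747293974319493360, 7838695·1391728752747293974319493360+361188·30204041151744689101078780801) = (473520532711948744867536551663095975,21818674431032810307068783683516788)

7838695 361188
122890278606049 5662485139320
1926598824915678693415 88772987898323613612
30204041151744689101078780801 1391728752747293974319493360
473520532711948744867536551663095975 21818674431032810307068783683516788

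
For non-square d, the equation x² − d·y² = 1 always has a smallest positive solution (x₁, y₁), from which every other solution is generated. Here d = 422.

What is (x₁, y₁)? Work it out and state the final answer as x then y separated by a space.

7022501 341850

d=422: √d = [20; 1,1,5,2,1,…,1,1,40] (ℓ=14, even), read p_13/q_13
a_0=20:  p_0=20·1+0=20,  q_0=20·0+1=1
…
a_2=1:  p_2=1·21+20=41,  q_2=1·1+1=2
…
a_4=2:  p_4=2·226+41=493,  q_4=2·11+2=24
…
a_6=3:  p_6=3·719+493=2650,  q_6=3·35+24=129
…
a_8=3:  p_8=3·53719+2650=163807,  q_8=3·2615+129=7974
…
a_10=2:  p_10=2·217526+163807=598859,  q_10=2·10589+7974=29152
a_11=5:  p_11=5·598859+217526=3211821,  q_11=5·29152+10589=156349
a_12=1:  p_12=1·3211821+598859=3810680,  q_12=1·156349+29152=185501
a_13=1:  p_13=1·3810680+3211821=7022501,  q_13=1·185501+156349=341850
→ (7022501, 341850).  Check: 7022501²=49315520295001, 422·341850²=49315520295000, difference 1.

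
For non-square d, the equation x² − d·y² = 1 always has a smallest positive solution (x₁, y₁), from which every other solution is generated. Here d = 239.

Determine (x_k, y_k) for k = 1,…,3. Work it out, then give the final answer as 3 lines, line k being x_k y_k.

√239 → a₀=15, period (2,5,1,2,4,15,4,2,1,5,2,30); ℓ=12 even so k=11
k=0  a_k=15  p_k/q_k = 15/1
k=1  a_k=2  p_k/q_k = 31/2
k=2  a_k=5  p_k/q_k = 170/11
k=3  a_k=1  p_k/q_k = 201/13
k=4  a_k=2  p_k/q_k = 572/37
k=5  a_k=4  p_k/q_k = 2489/161
k=6  a_k=15  p_k/q_k = 37907/2452
k=7  a_k=4  p_k/q_k = 154117/9969
k=8  a_k=2  p_k/q_k = 346141/22390
k=9  a_k=1  p_k/q_k = 500258/32359
k=10  a_k=5  p_k/q_k = 2847431/184185
k=11  a_k=2  p_k/q_k = 6195120/400729
(x₁, y₁) = (6195120, 400729);  6195120² − 239·400729² = 1 ✓
n=2: (6195120,400729)∘(6195120,400729) = (6195120·6195120+239·400729·400729, 6195120·400729+400729·6195120) = (76759023628799,4965128484960)
n=3: (76759023628799,4965128484960)∘(6195120,400729) = (6195120·76759023628799+239·400729·4965128484960, 6195120·4965128484960+400729·76759023628799) = (951062724926484326640,61519133559490389671)

6195120 400729
76759023628799 4965128484960
951062724926484326640 61519133559490389671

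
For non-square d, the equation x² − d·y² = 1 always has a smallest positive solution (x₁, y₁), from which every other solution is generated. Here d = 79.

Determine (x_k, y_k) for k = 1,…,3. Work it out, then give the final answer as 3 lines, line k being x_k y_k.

80 9
12799 1440
2047760 230391

d=79: √d = [8; 1,7,1,16] (ℓ=4, even), read p_3/q_3
a_0=8:  p_0=8·1+0=8,  q_0=8·0+1=1
a_1=1:  p_1=1·8+1=9,  q_1=1·1+0=1
a_2=7:  p_2=7·9+8=71,  q_2=7·1+1=8
a_3=1:  p_3=1·71+9=80,  q_3=1·8+1=9
fundamental: x₁=80, y₁=9  (since 6400 − 79·81 = 1)
(x_2, y_2) = (80·80 + 79·9·9, 80·9 + 9·80) = (12799, 1440)
(x_3, y_3) = (80·12799 + 79·9·1440, 80·1440 + 9·12799) = (2047760, 230391)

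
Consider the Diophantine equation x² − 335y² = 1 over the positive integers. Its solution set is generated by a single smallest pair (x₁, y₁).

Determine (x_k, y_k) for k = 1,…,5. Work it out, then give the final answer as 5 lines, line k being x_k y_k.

604 33
729631 39864
881393644 48155679
1064722792321 58172020368
1286184251730124 70271752448865

√335 = [18; 3,3,3,36, …], period ℓ=4 (even) → k=3
k=0  a_k=18  p_k/q_k = 18/1
k=1  a_k=3  p_k/q_k = 55/3
k=2  a_k=3  p_k/q_k = 183/10
k=3  a_k=3  p_k/q_k = 604/33
(x₁, y₁) = (604, 33);  604² − 335·33² = 1 ✓
k=2:  x_2 = 604·604+335·33·33 = 729631,  y_2 = 604·33+33·604 = 39864
k=3:  x_3 = 604·729631+335·33·39864 = 881393644,  y_3 = 604·39864+33·729631 = 48155679
k=4:  x_4 = 604·881393644+335·33·48155679 = 1064722792321,  y_4 = 604·48155679+33·881393644 = 58172020368
k=5:  x_5 = 604·1064722792321+335·33·58172020368 = 1286184251730124,  y_5 = 604·58172020368+33·1064722792321 = 70271752448865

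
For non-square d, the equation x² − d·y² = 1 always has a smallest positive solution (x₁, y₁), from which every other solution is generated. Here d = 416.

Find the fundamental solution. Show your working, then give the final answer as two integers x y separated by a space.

√416 = [20; 2,1,1,9,1,1,2,40, …], period ℓ=8 (even) → k=7
i=0: a=20 ⇒ p=20, q=1
…
i=2: a=1 ⇒ p=61, q=3
i=3: a=1 ⇒ p=102, q=5
…
i=5: a=1 ⇒ p=1081, q=53
i=6: a=1 ⇒ p=2060, q=101
i=7: a=2 ⇒ p=5201, q=255
fundamental: x₁=5201, y₁=255  (since 27050401 − 416·65025 = 1)

5201 255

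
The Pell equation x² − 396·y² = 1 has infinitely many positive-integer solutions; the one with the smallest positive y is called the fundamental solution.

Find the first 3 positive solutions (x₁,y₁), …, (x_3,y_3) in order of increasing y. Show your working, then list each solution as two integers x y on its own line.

√396 → a₀=19, period (1,8,1,38); ℓ=4 even so k=3
step 0: (19, 1)  from 19·(1,0) + (0,1)
step 1: (20, 1)  from 1·(19,1) + (1,0)
step 2: (179, 9)  from 8·(20,1) + (19,1)
step 3: (199, 10)  from 1·(179,9) + (20,1)
→ (199, 10).  Check: 199²=39601, 396·10²=39600, difference 1.
k=2:  x_2 = 199·199+396·10·10 = 79201,  y_2 = 199·10+10·199 = 3980
k=3:  x_3 = 199·79201+396·10·3980 = 31521799,  y_3 = 199·3980+10·79201 = 1584030

199 10
79201 3980
31521799 1584030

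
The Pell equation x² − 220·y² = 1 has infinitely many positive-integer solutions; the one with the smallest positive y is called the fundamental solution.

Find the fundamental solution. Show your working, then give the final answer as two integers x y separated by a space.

[14; 1,4,1,28] for √220; ℓ=4 ⇒ convergent index 3
i=0: a=14 ⇒ p=14, q=1
…
i=2: a=4 ⇒ p=74, q=5
i=3: a=1 ⇒ p=89, q=6
→ (89, 6).  Check: 89²=7921, 220·6²=7920, difference 1.

89 6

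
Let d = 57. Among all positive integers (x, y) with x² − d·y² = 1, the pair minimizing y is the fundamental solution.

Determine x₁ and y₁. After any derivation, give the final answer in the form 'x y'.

√57 → a₀=7, period (1,1,4,1,1,14); ℓ=6 even so k=5
k=0  a_k=7  p_k/q_k = 7/1
…
k=3  a_k=4  p_k/q_k = 68/9
k=4  a_k=1  p_k/q_k = 83/11
k=5  a_k=1  p_k/q_k = 151/20
(x₁, y₁) = (151, 20);  151² − 57·20² = 1 ✓

151 20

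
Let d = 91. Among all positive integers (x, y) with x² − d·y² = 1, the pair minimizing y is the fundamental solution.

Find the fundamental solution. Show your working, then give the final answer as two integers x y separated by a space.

[9; 1,1,5,1,5,1,1,18] for √91; ℓ=8 ⇒ convergent index 7
k=0  a_k=9  p_k/q_k = 9/1
k=1  a_k=1  p_k/q_k = 10/1
k=2  a_k=1  p_k/q_k = 19/2
k=3  a_k=5  p_k/q_k = 105/11
k=4  a_k=1  p_k/q_k = 124/13
k=5  a_k=5  p_k/q_k = 725/76
k=6  a_k=1  p_k/q_k = 849/89
k=7  a_k=1  p_k/q_k = 1574/165
fundamental: x₁=1574, y₁=165  (since 2477476 − 91·27225 = 1)

1574 165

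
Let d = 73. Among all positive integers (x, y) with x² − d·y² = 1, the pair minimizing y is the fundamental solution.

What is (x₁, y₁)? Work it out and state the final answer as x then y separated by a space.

2281249 267000

√73 → a₀=8, period (1,1,5,5,1,1,16); ℓ=7 odd so k=13
i=0: a=8 ⇒ p=8, q=1
i=1: a=1 ⇒ p=9, q=1
…
i=3: a=5 ⇒ p=94, q=11
…
i=5: a=1 ⇒ p=581, q=68
…
i=7: a=16 ⇒ p=17669, q=2068
…
i=9: a=1 ⇒ p=36406, q=4261
i=10: a=5 ⇒ p=200767, q=23498
i=11: a=5 ⇒ p=1040241, q=121751
i=12: a=1 ⇒ p=1241008, q=145249
i=13: a=1 ⇒ p=2281249, q=267000
(x₁, y₁) = (2281249, 267000);  2281249² − 73·267000² = 1 ✓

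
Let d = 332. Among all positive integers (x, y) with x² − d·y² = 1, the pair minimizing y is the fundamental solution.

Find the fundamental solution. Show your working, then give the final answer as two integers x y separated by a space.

√332 → a₀=18, period (4,1,1,8,1,1,4,36); ℓ=8 even so k=7
i=0: a=18 ⇒ p=18, q=1
i=1: a=4 ⇒ p=73, q=4
i=2: a=1 ⇒ p=91, q=5
i=3: a=1 ⇒ p=164, q=9
i=4: a=8 ⇒ p=1403, q=77
i=5: a=1 ⇒ p=1567, q=86
i=6: a=1 ⇒ p=2970, q=163
i=7: a=4 ⇒ p=13447, q=738
(x₁, y₁) = (13447, 738);  13447² − 332·738² = 1 ✓

13447 738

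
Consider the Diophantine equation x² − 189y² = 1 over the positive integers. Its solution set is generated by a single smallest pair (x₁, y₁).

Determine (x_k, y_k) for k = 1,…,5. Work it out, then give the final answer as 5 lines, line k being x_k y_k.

[13; 1,2,1,26] for √189; ℓ=4 ⇒ convergent index 3
a_0=13:  p_0=13·1+0=13,  q_0=13·0+1=1
a_1=1:  p_1=1·13+1=14,  q_1=1·1+0=1
a_2=2:  p_2=2·14+13=41,  q_2=2·1+1=3
a_3=1:  p_3=1·41+14=55,  q_3=1·3+1=4
→ (55, 4).  Check: 55²=3025, 189·4²=3024, difference 1.
n=2: (55,4)∘(55,4) = (55·55+189·4·4, 55·4+4·55) = (6049,440)
n=3: (6049,440)∘(55,4) = (55·6049+189·4·440, 55·440+4·6049) = (665335,48396)
n=4: (665335,48396)∘(55,4) = (55·665335+189·4·48396, 55·48396+4·665335) = (73180801,5323120)
n=5: (73180801,5323120)∘(55,4) = (55·73180801+189·4·5323120, 55·5323120+4·73180801) = (8049222775,585494804)

55 4
6049 440
665335 48396
73180801 5323120
8049222775 585494804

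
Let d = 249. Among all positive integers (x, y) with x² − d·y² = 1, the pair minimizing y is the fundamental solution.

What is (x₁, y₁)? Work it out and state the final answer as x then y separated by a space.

d=249: √d = [15; 1,3,1,1,5,…,3,1,30] (ℓ=16, even), read p_15/q_15
i=0: a=15 ⇒ p=15, q=1
…
i=2: a=3 ⇒ p=63, q=4
i=3: a=1 ⇒ p=79, q=5
i=4: a=1 ⇒ p=142, q=9
i=5: a=5 ⇒ p=789, q=50
i=6: a=1 ⇒ p=931, q=59
…
i=8: a=10 ⇒ p=36751, q=2329
i=9: a=3 ⇒ p=113835, q=7214
i=10: a=1 ⇒ p=150586, q=9543
i=11: a=5 ⇒ p=866765, q=54929
…
i=14: a=3 ⇒ p=6669699, q=422675
i=15: a=1 ⇒ p=8553815, q=542076
→ (8553815, 542076).  Check: 8553815²=73167751054225, 249·542076²=73167751054224, difference 1.

8553815 542076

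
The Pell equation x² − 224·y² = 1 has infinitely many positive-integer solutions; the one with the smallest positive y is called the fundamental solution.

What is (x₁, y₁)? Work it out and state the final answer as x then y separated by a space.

15 1

√224 = [14; 1,28, …], period ℓ=2 (even) → k=1
k=0  a_k=14  p_k/q_k = 14/1
k=1  a_k=1  p_k/q_k = 15/1
fundamental: x₁=15, y₁=1  (since 225 − 224·1 = 1)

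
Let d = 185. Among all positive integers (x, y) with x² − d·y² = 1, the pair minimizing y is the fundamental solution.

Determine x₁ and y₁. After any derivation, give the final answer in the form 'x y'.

9249 680

[13; 1,1,1,1,26] for √185; ℓ=5 ⇒ convergent index 9
step 0: (13, 1)  from 13·(1,0) + (0,1)
step 1: (14, 1)  from 1·(13,1) + (1,0)
step 2: (27, 2)  from 1·(14,1) + (13,1)
step 3: (41, 3)  from 1·(27,2) + (14,1)
…
step 5: (1809, 133)  from 26·(68,5) + (41,3)
…
step 7: (3686, 271)  from 1·(1877,138) + (1809,133)
step 8: (5563, 409)  from 1·(3686,271) + (1877,138)
step 9: (9249, 680)  from 1·(5563,409) + (3686,271)
fundamental: x₁=9249, y₁=680  (since 85544001 − 185·462400 = 1)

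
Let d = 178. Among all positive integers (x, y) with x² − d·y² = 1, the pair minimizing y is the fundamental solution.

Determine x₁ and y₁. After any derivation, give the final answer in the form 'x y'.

√178 = [13; 2,1,12,1,2,26, …], period ℓ=6 (even) → k=5
k=0  a_k=13  p_k/q_k = 13/1
k=1  a_k=2  p_k/q_k = 27/2
k=2  a_k=1  p_k/q_k = 40/3
k=3  a_k=12  p_k/q_k = 507/38
k=4  a_k=1  p_k/q_k = 547/41
k=5  a_k=2  p_k/q_k = 1601/120
→ (1601, 120).  Check: 1601²=2563201, 178·120²=2563200, difference 1.

1601 120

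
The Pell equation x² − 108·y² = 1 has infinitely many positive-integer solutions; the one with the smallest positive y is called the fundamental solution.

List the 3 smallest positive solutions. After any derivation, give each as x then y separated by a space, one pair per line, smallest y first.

1351 130
3650401 351260
9863382151 949104390

[10; 2,1,1,4,1,1,2,20] for √108; ℓ=8 ⇒ convergent index 7
k=0  a_k=10  p_k/q_k = 10/1
…
k=2  a_k=1  p_k/q_k = 31/3
k=3  a_k=1  p_k/q_k = 52/5
…
k=6  a_k=1  p_k/q_k = 530/51
k=7  a_k=2  p_k/q_k = 1351/130
(x₁, y₁) = (1351, 130);  1351² − 108·130² = 1 ✓
n=2: (1351,130)∘(1351,130) = (1351·1351+108·130·130, 1351·130+130·1351) = (3650401,351260)
n=3: (3650401,351260)∘(1351,130) = (1351·3650401+108·130·351260, 1351·351260+130·3650401) = (9863382151,949104390)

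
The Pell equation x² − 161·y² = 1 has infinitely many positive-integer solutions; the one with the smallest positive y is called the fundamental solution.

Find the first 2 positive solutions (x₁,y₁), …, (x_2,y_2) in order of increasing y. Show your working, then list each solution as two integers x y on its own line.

11775 928
277301249 21854400

√161 → a₀=12, period (1,2,4,1,2,1,4,2,1,24); ℓ=10 even so k=9
a_0=12:  p_0=12·1+0=12,  q_0=12·0+1=1
…
a_4=1:  p_4=1·165+38=203,  q_4=1·13+3=16
a_5=2:  p_5=2·203+165=571,  q_5=2·16+13=45
a_6=1:  p_6=1·571+203=774,  q_6=1·45+16=61
…
a_8=2:  p_8=2·3667+774=8108,  q_8=2·289+61=639
a_9=1:  p_9=1·8108+3667=11775,  q_9=1·639+289=928
fundamental: x₁=11775, y₁=928  (since 138650625 − 161·861184 = 1)
(11775+928√161)^2 = 277301249 + 21854400√161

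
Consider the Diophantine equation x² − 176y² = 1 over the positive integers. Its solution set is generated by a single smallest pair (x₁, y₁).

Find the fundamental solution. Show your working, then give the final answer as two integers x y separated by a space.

d=176: √d = [13; 3,1,3,26] (ℓ=4, even), read p_3/q_3
step 0: (13, 1)  from 13·(1,0) + (0,1)
step 1: (40, 3)  from 3·(13,1) + (1,0)
step 2: (53, 4)  from 1·(40,3) + (13,1)
step 3: (199, 15)  from 3·(53,4) + (40,3)
(x₁, y₁) = (199, 15);  199² − 176·15² = 1 ✓

199 15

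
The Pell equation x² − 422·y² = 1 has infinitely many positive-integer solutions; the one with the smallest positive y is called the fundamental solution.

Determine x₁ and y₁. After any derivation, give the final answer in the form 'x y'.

√422 → a₀=20, period (1,1,5,2,1,…,1,1,40); ℓ=14 even so k=13
a_0=20:  p_0=20·1+0=20,  q_0=20·0+1=1
a_1=1:  p_1=1·20+1=21,  q_1=1·1+0=1
a_2=1:  p_2=1·21+20=41,  q_2=1·1+1=2
a_3=5:  p_3=5·41+21=226,  q_3=5·2+1=11
a_4=2:  p_4=2·226+41=493,  q_4=2·11+2=24
…
a_6=3:  p_6=3·719+493=2650,  q_6=3·35+24=129
a_7=20:  p_7=20·2650+719=53719,  q_7=20·129+35=2615
…
a_9=1:  p_9=1·163807+53719=217526,  q_9=1·7974+2615=10589
…
a_12=1:  p_12=1·3211821+598859=3810680,  q_12=1·156349+29152=185501
a_13=1:  p_13=1·3810680+3211821=7022501,  q_13=1·185501+156349=341850
fundamental: x₁=7022501, y₁=341850  (since 49315520295001 − 422·116861422500 = 1)

7022501 341850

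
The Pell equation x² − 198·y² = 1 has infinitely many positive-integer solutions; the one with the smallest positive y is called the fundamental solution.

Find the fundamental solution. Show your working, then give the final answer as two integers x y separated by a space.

197 14

√198 → a₀=14, period (14,28); ℓ=2 even so k=1
step 0: (14, 1)  from 14·(1,0) + (0,1)
step 1: (197, 14)  from 14·(14,1) + (1,0)
fundamental: x₁=197, y₁=14  (since 38809 − 198·196 = 1)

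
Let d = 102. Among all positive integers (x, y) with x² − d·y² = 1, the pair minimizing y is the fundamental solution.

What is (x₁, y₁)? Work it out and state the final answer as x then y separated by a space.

√102 → a₀=10, period (10,20); ℓ=2 even so k=1
a_0=10:  p_0=10·1+0=10,  q_0=10·0+1=1
a_1=10:  p_1=10·10+1=101,  q_1=10·1+0=10
→ (101, 10).  Check: 101²=10201, 102·10²=10200, difference 1.

101 10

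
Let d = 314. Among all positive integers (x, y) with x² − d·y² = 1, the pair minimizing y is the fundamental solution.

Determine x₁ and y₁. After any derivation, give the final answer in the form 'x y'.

392499 22150

[17; 1,2,1,1,2,1,34] for √314; ℓ=7 ⇒ convergent index 13
a_0=17:  p_0=17·1+0=17,  q_0=17·0+1=1
…
a_2=2:  p_2=2·18+17=53,  q_2=2·1+1=3
…
a_6=1:  p_6=1·319+124=443,  q_6=1·18+7=25
…
a_8=1:  p_8=1·15381+443=15824,  q_8=1·868+25=893
…
a_11=1:  p_11=1·62853+47029=109882,  q_11=1·3547+2654=6201
a_12=2:  p_12=2·109882+62853=282617,  q_12=2·6201+3547=15949
a_13=1:  p_13=1·282617+109882=392499,  q_13=1·15949+6201=22150
→ (392499, 22150).  Check: 392499²=154055465001, 314·22150²=154055465000, difference 1.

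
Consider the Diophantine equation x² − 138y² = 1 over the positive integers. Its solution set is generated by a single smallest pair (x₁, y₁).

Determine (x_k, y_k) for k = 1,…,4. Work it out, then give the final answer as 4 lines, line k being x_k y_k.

√138 = [11; 1,2,1,22, …], period ℓ=4 (even) → k=3
a_0=11:  p_0=11·1+0=11,  q_0=11·0+1=1
a_1=1:  p_1=1·11+1=12,  q_1=1·1+0=1
a_2=2:  p_2=2·12+11=35,  q_2=2·1+1=3
a_3=1:  p_3=1·35+12=47,  q_3=1·3+1=4
(x₁, y₁) = (47, 4);  47² − 138·4² = 1 ✓
(x_2, y_2) = (47·47 + 138·4·4, 47·4 + 4·47) = (4417, 376)
(x_3, y_3) = (47·4417 + 138·4·376, 47·376 + 4·4417) = (415151, 35340)
(x_4, y_4) = (47·415151 + 138·4·35340, 47·35340 + 4·415151) = (39019777, 3321584)

47 4
4417 376
415151 35340
39019777 3321584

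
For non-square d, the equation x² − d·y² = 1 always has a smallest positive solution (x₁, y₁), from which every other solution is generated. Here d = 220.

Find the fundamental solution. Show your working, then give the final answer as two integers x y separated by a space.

89 6

d=220: √d = [14; 1,4,1,28] (ℓ=4, even), read p_3/q_3
step 0: (14, 1)  from 14·(1,0) + (0,1)
…
step 2: (74, 5)  from 4·(15,1) + (14,1)
step 3: (89, 6)  from 1·(74,5) + (15,1)
→ (89, 6).  Check: 89²=7921, 220·6²=7920, difference 1.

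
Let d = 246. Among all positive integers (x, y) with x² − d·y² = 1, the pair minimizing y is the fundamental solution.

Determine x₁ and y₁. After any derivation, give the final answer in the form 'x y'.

√246 = [15; 1,2,5,1,14,1,5,2,1,30, …], period ℓ=10 (even) → k=9
a_0=15:  p_0=15·1+0=15,  q_0=15·0+1=1
a_1=1:  p_1=1·15+1=16,  q_1=1·1+0=1
a_2=2:  p_2=2·16+15=47,  q_2=2·1+1=3
a_3=5:  p_3=5·47+16=251,  q_3=5·3+1=16
a_4=1:  p_4=1·251+47=298,  q_4=1·16+3=19
a_5=14:  p_5=14·298+251=4423,  q_5=14·19+16=282
a_6=1:  p_6=1·4423+298=4721,  q_6=1·282+19=301
a_7=5:  p_7=5·4721+4423=28028,  q_7=5·301+282=1787
a_8=2:  p_8=2·28028+4721=60777,  q_8=2·1787+301=3875
a_9=1:  p_9=1·60777+28028=88805,  q_9=1·3875+1787=5662
(x₁, y₁) = (88805, 5662);  88805² − 246·5662² = 1 ✓

88805 5662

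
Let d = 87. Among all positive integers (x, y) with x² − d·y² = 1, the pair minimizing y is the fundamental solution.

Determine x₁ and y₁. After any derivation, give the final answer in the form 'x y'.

√87 → a₀=9, period (3,18); ℓ=2 even so k=1
i=0: a=9 ⇒ p=9, q=1
i=1: a=3 ⇒ p=28, q=3
fundamental: x₁=28, y₁=3  (since 784 − 87·9 = 1)

28 3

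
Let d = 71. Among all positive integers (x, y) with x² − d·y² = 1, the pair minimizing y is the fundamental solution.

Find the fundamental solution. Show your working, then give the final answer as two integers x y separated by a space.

√71 → a₀=8, period (2,2,1,7,1,2,2,16); ℓ=8 even so k=7
step 0: (8, 1)  from 8·(1,0) + (0,1)
step 1: (17, 2)  from 2·(8,1) + (1,0)
…
step 4: (455, 54)  from 7·(59,7) + (42,5)
step 5: (514, 61)  from 1·(455,54) + (59,7)
step 6: (1483, 176)  from 2·(514,61) + (455,54)
step 7: (3480, 413)  from 2·(1483,176) + (514,61)
fundamental: x₁=3480, y₁=413  (since 12110400 − 71·170569 = 1)

3480 413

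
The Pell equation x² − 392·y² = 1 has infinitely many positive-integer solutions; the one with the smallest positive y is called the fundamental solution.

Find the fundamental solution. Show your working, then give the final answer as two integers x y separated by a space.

99 5

d=392: √d = [19; 1,3,1,38] (ℓ=4, even), read p_3/q_3
k=0  a_k=19  p_k/q_k = 19/1
…
k=2  a_k=3  p_k/q_k = 79/4
k=3  a_k=1  p_k/q_k = 99/5
(x₁, y₁) = (99, 5);  99² − 392·5² = 1 ✓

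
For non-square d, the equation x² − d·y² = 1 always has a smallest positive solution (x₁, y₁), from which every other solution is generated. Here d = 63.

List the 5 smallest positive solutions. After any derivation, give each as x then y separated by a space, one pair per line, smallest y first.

8 1
127 16
2024 255
32257 4064
514088 64769

[7; 1,14] for √63; ℓ=2 ⇒ convergent index 1
k=0  a_k=7  p_k/q_k = 7/1
k=1  a_k=1  p_k/q_k = 8/1
(x₁, y₁) = (8, 1);  8² − 63·1² = 1 ✓
n=2: (8,1)∘(8,1) = (8·8+63·1·1, 8·1+1·8) = (127,16)
n=3: (127,16)∘(8,1) = (8·127+63·1·16, 8·16+1·127) = (2024,255)
n=4: (2024,255)∘(8,1) = (8·2024+63·1·255, 8·255+1·2024) = (32257,4064)
n=5: (32257,4064)∘(8,1) = (8·32257+63·1·4064, 8·4064+1·32257) = (514088,64769)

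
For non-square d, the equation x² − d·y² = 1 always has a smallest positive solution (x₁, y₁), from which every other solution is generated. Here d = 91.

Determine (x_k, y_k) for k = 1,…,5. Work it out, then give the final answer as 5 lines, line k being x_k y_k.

1574 165
4954951 519420
15598184174 1635133995
49103078824801 5147401296840
154576476542289374 16204017647318325

d=91: √d = [9; 1,1,5,1,5,1,1,18] (ℓ=8, even), read p_7/q_7
a_0=9:  p_0=9·1+0=9,  q_0=9·0+1=1
…
a_3=5:  p_3=5·19+10=105,  q_3=5·2+1=11
a_4=1:  p_4=1·105+19=124,  q_4=1·11+2=13
…
a_6=1:  p_6=1·725+124=849,  q_6=1·76+13=89
a_7=1:  p_7=1·849+725=1574,  q_7=1·89+76=165
fundamental: x₁=1574, y₁=165  (since 2477476 − 91·27225 = 1)
(1574+165√91)^2 = 4954951 + 519420√91
(1574+165√91)^3 = 15598184174 + 1635133995√91
(1574+165√91)^4 = 49103078824801 + 5147401296840√91
(1574+165√91)^5 = 154576476542289374 + 16204017647318325√91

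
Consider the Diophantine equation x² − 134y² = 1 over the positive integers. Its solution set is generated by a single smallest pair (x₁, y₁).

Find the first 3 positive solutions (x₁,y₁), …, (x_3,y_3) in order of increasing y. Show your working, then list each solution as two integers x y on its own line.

145925 12606
42588211249 3679061100
12429369452874725 1073733982022394

√134 = [11; 1,1,2,1,3,…,1,1,22, …], period ℓ=14 (even) → k=13
step 0: (11, 1)  from 11·(1,0) + (0,1)
…
step 3: (58, 5)  from 2·(23,2) + (12,1)
…
step 5: (301, 26)  from 3·(81,7) + (58,5)
step 6: (382, 33)  from 1·(301,26) + (81,7)
…
step 8: (4503, 389)  from 1·(4121,356) + (382,33)
step 9: (17630, 1523)  from 3·(4503,389) + (4121,356)
step 10: (22133, 1912)  from 1·(17630,1523) + (4503,389)
…
step 12: (84029, 7259)  from 1·(61896,5347) + (22133,1912)
step 13: (145925, 12606)  from 1·(84029,7259) + (61896,5347)
→ (145925, 12606).  Check: 145925²=21294105625, 134·12606²=21294105624, difference 1.
(x_2, y_2) = (145925·145925 + 134·12606·12606, 145925·12606 + 12606·145925) = (42588211249, 3679061100)
(x_3, y_3) = (145925·42588211249 + 134·12606·3679061100, 145925·3679061100 + 12606·42588211249) = (12429369452874725, 1073733982022394)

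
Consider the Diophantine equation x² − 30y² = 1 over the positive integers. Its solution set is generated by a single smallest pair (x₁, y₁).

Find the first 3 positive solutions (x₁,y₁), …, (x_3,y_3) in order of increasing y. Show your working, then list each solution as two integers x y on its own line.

d=30: √d = [5; 2,10] (ℓ=2, even), read p_1/q_1
i=0: a=5 ⇒ p=5, q=1
i=1: a=2 ⇒ p=11, q=2
(x₁, y₁) = (11, 2);  11² − 30·2² = 1 ✓
n=2: (11,2)∘(11,2) = (11·11+30·2·2, 11·2+2·11) = (241,44)
n=3: (241,44)∘(11,2) = (11·241+30·2·44, 11·44+2·241) = (5291,966)

11 2
241 44
5291 966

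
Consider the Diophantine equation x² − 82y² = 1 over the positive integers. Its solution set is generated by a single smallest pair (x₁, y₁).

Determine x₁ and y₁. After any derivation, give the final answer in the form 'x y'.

[9; 18] for √82; ℓ=1 ⇒ convergent index 1
k=0  a_k=9  p_k/q_k = 9/1
k=1  a_k=18  p_k/q_k = 163/18
→ (163, 18).  Check: 163²=26569, 82·18²=26568, difference 1.

163 18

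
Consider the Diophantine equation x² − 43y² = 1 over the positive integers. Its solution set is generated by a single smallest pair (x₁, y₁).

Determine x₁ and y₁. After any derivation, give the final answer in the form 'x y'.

3482 531

d=43: √d = [6; 1,1,3,1,5,1,3,1,1,12] (ℓ=10, even), read p_9/q_9
step 0: (6, 1)  from 6·(1,0) + (0,1)
…
step 2: (13, 2)  from 1·(7,1) + (6,1)
…
step 6: (400, 61)  from 1·(341,52) + (59,9)
…
step 8: (1941, 296)  from 1·(1541,235) + (400,61)
step 9: (3482, 531)  from 1·(1941,296) + (1541,235)
(x₁, y₁) = (3482, 531);  3482² − 43·531² = 1 ✓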